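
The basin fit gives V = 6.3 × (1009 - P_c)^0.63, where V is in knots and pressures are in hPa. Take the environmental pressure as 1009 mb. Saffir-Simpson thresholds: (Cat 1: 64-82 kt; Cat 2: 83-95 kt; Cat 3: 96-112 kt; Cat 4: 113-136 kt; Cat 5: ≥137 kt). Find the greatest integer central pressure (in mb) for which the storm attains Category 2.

Category 2 begins at V = 83 kt.
Required ΔP = (83/6.3)^(1/0.63) = 13.175^1.587 ≈ 59.89 mb.
P_c ≤ 1009 − 59.89 = 949.11, so the highest integer P_c is 949 mb.

949 mb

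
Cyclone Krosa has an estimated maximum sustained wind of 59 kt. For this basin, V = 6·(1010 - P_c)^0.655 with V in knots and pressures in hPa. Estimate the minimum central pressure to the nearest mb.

ΔP = (V / 6)^(1/0.655) = (59/6)^1.527.
59/6 = 9.833; 9.833^1.527 ≈ 32.78 mb.
P_c = 1010 − 32.78 = 977.22 ≈ 977 mb.

977 mb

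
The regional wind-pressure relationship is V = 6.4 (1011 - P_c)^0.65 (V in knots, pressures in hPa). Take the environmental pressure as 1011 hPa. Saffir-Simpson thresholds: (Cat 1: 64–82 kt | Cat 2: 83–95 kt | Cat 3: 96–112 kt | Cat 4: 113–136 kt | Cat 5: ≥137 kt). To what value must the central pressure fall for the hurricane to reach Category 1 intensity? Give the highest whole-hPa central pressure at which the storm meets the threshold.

976 hPa

Category 1 begins at V = 64 kt.
Required ΔP = (64/6.4)^(1/0.65) = 10.000^1.538 ≈ 34.55 hPa.
P_c ≤ 1011 − 34.55 = 976.45, so the highest integer P_c is 976 hPa.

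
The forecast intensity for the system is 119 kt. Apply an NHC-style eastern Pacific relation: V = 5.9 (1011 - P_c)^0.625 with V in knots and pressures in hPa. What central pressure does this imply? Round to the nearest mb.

ΔP = (V / 5.9)^(1/0.625) = (119/5.9)^1.600.
119/5.9 = 20.169; 20.169^1.600 ≈ 122.32 mb.
P_c = 1011 − 122.32 = 888.68 ≈ 889 mb.

889 mb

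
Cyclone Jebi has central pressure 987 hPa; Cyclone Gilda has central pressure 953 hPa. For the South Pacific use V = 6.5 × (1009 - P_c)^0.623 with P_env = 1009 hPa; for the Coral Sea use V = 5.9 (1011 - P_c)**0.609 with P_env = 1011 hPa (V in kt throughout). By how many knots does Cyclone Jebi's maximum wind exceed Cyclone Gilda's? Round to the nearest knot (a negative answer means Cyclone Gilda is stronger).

Cyclone Jebi: ΔP = 22; V ≈ 6.5 × 22^0.623 ≈ 44.59 kt.
Cyclone Gilda: ΔP = 58; V ≈ 5.9 × 58^0.609 ≈ 69.95 kt.
Difference ≈ 44.59 − 69.95 = -25.36 → -25 kt.

-25 kt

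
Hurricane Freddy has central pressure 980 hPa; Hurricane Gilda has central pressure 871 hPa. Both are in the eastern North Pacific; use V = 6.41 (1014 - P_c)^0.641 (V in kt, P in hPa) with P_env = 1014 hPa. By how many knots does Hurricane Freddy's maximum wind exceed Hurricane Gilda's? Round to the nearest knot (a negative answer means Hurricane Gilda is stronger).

Hurricane Freddy: ΔP = 34; V ≈ 6.41 × 34^0.641 ≈ 61.45 kt.
Hurricane Gilda: ΔP = 143; V ≈ 6.41 × 143^0.641 ≈ 154.32 kt.
Difference ≈ 61.45 − 154.32 = -92.87 → -93 kt.

-93 kt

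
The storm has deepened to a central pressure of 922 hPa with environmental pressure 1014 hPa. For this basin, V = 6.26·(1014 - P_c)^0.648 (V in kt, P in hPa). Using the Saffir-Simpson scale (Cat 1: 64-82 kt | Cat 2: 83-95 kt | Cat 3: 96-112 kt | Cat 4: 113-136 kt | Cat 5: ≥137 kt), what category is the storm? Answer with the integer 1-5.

ΔP = 1014 − 922 = 92 hPa.
V ≈ 6.26 × 92^0.648 = 6.26 × 18.73 ≈ 117 kt.
117 kt falls in the Category 4 band.

4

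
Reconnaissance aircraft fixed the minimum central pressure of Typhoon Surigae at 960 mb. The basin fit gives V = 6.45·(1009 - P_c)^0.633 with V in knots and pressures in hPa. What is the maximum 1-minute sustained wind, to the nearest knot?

ΔP = 1009 − 960 = 49 mb.
49^0.633 ≈ 11.746.
V ≈ 6.45 × 11.746 ≈ 75.8 kt.

76 kt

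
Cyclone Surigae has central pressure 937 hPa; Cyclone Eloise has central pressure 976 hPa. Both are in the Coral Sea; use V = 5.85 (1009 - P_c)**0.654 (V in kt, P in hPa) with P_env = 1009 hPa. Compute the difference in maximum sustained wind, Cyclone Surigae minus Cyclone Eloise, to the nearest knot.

Cyclone Surigae: ΔP = 72; V ≈ 5.85 × 72^0.654 ≈ 95.91 kt.
Cyclone Eloise: ΔP = 33; V ≈ 5.85 × 33^0.654 ≈ 57.58 kt.
Difference ≈ 95.91 − 57.58 = 38.33 → 38 kt.

38 kt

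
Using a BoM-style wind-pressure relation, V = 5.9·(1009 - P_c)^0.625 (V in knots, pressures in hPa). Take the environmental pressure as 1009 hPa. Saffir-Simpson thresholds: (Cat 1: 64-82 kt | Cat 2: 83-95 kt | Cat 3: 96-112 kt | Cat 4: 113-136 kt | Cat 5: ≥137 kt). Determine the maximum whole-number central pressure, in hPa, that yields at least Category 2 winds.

Category 2 begins at V = 83 kt.
Required ΔP = (83/5.9)^(1/0.625) = 14.068^1.600 ≈ 68.73 hPa.
P_c ≤ 1009 − 68.73 = 940.27, so the highest integer P_c is 940 hPa.

940 hPa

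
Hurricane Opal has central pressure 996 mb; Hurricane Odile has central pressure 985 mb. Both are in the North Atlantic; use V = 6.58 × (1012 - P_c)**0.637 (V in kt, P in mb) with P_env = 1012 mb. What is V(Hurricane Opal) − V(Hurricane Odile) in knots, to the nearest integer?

-15 kt

Hurricane Opal: ΔP = 16; V ≈ 6.58 × 16^0.637 ≈ 38.48 kt.
Hurricane Odile: ΔP = 27; V ≈ 6.58 × 27^0.637 ≈ 53.70 kt.
Difference ≈ 38.48 − 53.70 = -15.22 → -15 kt.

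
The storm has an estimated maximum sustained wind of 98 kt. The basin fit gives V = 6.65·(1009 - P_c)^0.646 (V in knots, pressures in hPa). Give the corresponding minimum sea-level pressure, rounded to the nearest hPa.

945 hPa

ΔP = (V / 6.65)^(1/0.646) = (98/6.65)^1.548.
98/6.65 = 14.737; 14.737^1.548 ≈ 64.37 hPa.
P_c = 1009 − 64.37 = 944.63 ≈ 945 hPa.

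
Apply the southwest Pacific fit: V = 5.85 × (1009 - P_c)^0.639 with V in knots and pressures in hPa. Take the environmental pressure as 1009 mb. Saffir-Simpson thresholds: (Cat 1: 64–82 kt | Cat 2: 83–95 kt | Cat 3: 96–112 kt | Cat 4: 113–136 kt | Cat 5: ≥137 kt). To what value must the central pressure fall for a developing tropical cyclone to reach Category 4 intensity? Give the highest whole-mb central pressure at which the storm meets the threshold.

906 mb

Category 4 begins at V = 113 kt.
Required ΔP = (113/5.85)^(1/0.639) = 19.316^1.565 ≈ 102.90 mb.
P_c ≤ 1009 − 102.90 = 906.10, so the highest integer P_c is 906 mb.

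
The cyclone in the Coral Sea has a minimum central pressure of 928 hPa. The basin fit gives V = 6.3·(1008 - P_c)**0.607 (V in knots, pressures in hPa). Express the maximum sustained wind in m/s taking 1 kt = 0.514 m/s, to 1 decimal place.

ΔP = 1008 − 928 = 80 hPa.
V ≈ 6.3 × 80^0.607 = 6.3 × 14.295 ≈ 90.057 kt.
90.057 × 0.514 ≈ 46.29 m/s → 46.3 m/s.

46.3 m/s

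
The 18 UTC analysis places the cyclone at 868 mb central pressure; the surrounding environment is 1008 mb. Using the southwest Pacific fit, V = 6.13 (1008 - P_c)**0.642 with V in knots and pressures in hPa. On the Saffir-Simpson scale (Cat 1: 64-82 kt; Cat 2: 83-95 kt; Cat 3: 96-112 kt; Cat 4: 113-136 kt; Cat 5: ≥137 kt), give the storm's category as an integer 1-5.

5

ΔP = 1008 − 868 = 140 mb.
V ≈ 6.13 × 140^0.642 = 6.13 × 23.87 ≈ 146 kt.
146 kt falls in the Category 5 band.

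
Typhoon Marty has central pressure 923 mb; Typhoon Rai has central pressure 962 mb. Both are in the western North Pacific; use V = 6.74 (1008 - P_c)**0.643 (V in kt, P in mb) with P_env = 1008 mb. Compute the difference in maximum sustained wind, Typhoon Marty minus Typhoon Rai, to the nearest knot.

Typhoon Marty: ΔP = 85; V ≈ 6.74 × 85^0.643 ≈ 117.29 kt.
Typhoon Rai: ΔP = 46; V ≈ 6.74 × 46^0.643 ≈ 79.03 kt.
Difference ≈ 117.29 − 79.03 = 38.26 → 38 kt.

38 kt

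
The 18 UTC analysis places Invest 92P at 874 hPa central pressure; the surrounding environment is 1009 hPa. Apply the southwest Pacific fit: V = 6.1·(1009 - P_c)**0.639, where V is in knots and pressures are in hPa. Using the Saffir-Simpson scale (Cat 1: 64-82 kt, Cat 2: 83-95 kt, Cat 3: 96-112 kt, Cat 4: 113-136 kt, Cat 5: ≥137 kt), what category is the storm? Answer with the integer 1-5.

5

ΔP = 1009 − 874 = 135 hPa.
V ≈ 6.1 × 135^0.639 = 6.1 × 22.98 ≈ 140 kt.
140 kt falls in the Category 5 band.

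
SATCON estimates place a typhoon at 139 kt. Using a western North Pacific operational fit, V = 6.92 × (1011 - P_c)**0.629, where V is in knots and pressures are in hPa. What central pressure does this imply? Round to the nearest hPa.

893 hPa

ΔP = (V / 6.92)^(1/0.629) = (139/6.92)^1.590.
139/6.92 = 20.087; 20.087^1.590 ≈ 117.87 hPa.
P_c = 1011 − 117.87 = 893.13 ≈ 893 hPa.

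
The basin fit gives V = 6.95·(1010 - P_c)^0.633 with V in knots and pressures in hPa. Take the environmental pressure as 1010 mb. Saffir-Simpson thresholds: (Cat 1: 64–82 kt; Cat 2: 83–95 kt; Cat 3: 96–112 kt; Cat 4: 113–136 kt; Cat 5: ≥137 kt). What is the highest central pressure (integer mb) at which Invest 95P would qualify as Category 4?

928 mb

Category 4 begins at V = 113 kt.
Required ΔP = (113/6.95)^(1/0.633) = 16.259^1.580 ≈ 81.90 mb.
P_c ≤ 1010 − 81.90 = 928.10, so the highest integer P_c is 928 mb.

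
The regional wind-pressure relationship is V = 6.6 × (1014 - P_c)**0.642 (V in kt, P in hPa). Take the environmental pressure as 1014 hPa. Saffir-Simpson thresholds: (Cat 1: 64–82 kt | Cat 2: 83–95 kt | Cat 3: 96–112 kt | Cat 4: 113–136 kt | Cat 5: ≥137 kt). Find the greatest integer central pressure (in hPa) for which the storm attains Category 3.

949 hPa

Category 3 begins at V = 96 kt.
Required ΔP = (96/6.6)^(1/0.642) = 14.545^1.558 ≈ 64.73 hPa.
P_c ≤ 1014 − 64.73 = 949.27, so the highest integer P_c is 949 hPa.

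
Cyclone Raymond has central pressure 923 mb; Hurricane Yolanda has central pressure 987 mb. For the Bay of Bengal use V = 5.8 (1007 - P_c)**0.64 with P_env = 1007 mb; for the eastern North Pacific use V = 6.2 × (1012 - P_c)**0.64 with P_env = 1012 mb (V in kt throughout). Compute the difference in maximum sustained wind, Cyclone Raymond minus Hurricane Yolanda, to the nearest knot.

Cyclone Raymond: ΔP = 84; V ≈ 5.8 × 84^0.64 ≈ 98.85 kt.
Hurricane Yolanda: ΔP = 25; V ≈ 6.2 × 25^0.64 ≈ 48.65 kt.
Difference ≈ 98.85 − 48.65 = 50.20 → 50 kt.

50 kt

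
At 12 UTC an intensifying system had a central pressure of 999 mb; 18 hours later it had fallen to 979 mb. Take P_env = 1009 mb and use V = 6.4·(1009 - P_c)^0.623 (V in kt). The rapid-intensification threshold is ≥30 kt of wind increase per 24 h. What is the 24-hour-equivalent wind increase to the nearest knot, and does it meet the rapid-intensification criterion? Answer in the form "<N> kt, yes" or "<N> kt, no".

V₁: ΔP = 10, V ≈ 6.4 × 10^0.623 ≈ 26.86 kt.
V₂: ΔP = 30, V ≈ 6.4 × 30^0.623 ≈ 53.26 kt.
ΔV over 18 h = 26.40 kt → 24 h equivalent = 26.40 × 24/18 ≈ 35.20 kt.
35 kt ≥ 30 kt ⇒ rapid intensification.

35 kt, yes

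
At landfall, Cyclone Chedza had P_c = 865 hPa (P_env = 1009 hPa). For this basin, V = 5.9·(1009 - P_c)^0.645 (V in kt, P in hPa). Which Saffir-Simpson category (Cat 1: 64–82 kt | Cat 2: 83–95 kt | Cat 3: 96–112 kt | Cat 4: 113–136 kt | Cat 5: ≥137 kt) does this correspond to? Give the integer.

5

ΔP = 1009 − 865 = 144 hPa.
V ≈ 5.9 × 144^0.645 = 5.9 × 24.67 ≈ 146 kt.
146 kt falls in the Category 5 band.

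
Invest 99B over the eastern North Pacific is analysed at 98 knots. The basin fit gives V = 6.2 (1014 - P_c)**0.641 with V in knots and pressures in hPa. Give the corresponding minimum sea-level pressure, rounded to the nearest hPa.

ΔP = (V / 6.2)^(1/0.641) = (98/6.2)^1.560.
98/6.2 = 15.806; 15.806^1.560 ≈ 74.17 hPa.
P_c = 1014 − 74.17 = 939.83 ≈ 940 hPa.

940 hPa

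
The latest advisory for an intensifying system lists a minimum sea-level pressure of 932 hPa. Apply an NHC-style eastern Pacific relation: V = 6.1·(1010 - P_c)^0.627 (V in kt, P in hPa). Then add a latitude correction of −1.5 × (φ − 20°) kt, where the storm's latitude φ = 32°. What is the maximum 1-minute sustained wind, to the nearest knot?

76 kt

ΔP = 1010 − 932 = 78 hPa.
78^0.627 ≈ 15.358.
V ≈ 6.1 × 15.358 ≈ 93.7 kt.
Latitude correction: −1.5 × (32 − 20) = -18 kt.
Corrected V ≈ 75.7 kt → 76 kt.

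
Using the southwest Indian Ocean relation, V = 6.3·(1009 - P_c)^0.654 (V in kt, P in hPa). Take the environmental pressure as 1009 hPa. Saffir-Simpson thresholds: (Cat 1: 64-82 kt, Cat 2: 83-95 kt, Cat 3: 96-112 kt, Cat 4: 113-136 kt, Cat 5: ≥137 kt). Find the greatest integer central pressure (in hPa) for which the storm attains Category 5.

Category 5 begins at V = 137 kt.
Required ΔP = (137/6.3)^(1/0.654) = 21.746^1.529 ≈ 110.90 hPa.
P_c ≤ 1009 − 110.90 = 898.10, so the highest integer P_c is 898 hPa.

898 hPa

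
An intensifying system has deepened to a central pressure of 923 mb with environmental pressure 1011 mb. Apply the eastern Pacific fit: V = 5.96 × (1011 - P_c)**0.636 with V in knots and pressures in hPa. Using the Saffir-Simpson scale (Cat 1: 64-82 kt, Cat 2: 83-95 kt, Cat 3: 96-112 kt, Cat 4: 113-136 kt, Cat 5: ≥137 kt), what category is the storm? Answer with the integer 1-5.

3

ΔP = 1011 − 923 = 88 mb.
V ≈ 5.96 × 88^0.636 = 5.96 × 17.25 ≈ 103 kt.
103 kt falls in the Category 3 band.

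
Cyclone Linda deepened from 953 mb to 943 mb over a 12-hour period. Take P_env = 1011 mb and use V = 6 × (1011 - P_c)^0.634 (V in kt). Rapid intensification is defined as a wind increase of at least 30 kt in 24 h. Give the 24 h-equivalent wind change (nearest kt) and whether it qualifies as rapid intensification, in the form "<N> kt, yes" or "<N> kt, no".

17 kt, no

V₁: ΔP = 58, V ≈ 6 × 58^0.634 ≈ 78.73 kt.
V₂: ΔP = 68, V ≈ 6 × 68^0.634 ≈ 87.09 kt.
ΔV over 12 h = 8.36 kt → 24 h equivalent = 8.36 × 24/12 ≈ 16.72 kt.
17 kt < 30 kt ⇒ not rapid intensification.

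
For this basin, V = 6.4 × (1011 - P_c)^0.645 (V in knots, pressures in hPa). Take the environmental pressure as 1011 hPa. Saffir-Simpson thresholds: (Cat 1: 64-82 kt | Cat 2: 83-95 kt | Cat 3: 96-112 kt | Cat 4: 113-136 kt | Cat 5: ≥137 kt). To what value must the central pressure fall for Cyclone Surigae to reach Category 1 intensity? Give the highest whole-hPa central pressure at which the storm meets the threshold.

975 hPa

Category 1 begins at V = 64 kt.
Required ΔP = (64/6.4)^(1/0.645) = 10.000^1.550 ≈ 35.51 hPa.
P_c ≤ 1011 − 35.51 = 975.49, so the highest integer P_c is 975 hPa.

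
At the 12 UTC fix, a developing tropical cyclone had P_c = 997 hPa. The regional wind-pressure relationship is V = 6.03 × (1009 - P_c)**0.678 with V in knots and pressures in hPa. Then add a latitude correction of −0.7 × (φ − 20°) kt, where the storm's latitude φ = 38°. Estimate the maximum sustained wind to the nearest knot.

20 kt

ΔP = 1009 − 997 = 12 hPa.
12^0.678 ≈ 5.391.
V ≈ 6.03 × 5.391 ≈ 32.5 kt.
Latitude correction: −0.7 × (38 − 20) = -12.6 kt.
Corrected V ≈ 19.9 kt → 20 kt.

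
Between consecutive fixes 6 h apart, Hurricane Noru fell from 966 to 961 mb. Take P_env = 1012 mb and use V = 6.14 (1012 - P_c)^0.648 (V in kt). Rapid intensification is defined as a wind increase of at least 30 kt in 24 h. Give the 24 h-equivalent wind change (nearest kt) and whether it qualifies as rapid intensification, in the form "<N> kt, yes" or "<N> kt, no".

20 kt, no

V₁: ΔP = 46, V ≈ 6.14 × 46^0.648 ≈ 73.39 kt.
V₂: ΔP = 51, V ≈ 6.14 × 51^0.648 ≈ 78.46 kt.
ΔV over 6 h = 5.07 kt → 24 h equivalent = 5.07 × 24/6 ≈ 20.28 kt.
20 kt < 30 kt ⇒ not rapid intensification.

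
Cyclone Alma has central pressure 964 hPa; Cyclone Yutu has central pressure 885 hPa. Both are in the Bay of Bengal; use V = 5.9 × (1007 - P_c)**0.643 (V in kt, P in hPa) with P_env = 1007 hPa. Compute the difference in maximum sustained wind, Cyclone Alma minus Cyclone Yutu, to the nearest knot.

-63 kt

Cyclone Alma: ΔP = 43; V ≈ 5.9 × 43^0.643 ≈ 66.25 kt.
Cyclone Yutu: ΔP = 122; V ≈ 5.9 × 122^0.643 ≈ 129.53 kt.
Difference ≈ 66.25 − 129.53 = -63.28 → -63 kt.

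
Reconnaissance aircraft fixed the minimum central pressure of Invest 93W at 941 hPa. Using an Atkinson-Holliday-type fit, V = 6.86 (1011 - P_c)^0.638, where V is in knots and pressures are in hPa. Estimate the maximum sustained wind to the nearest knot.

103 kt

ΔP = 1011 − 941 = 70 hPa.
70^0.638 ≈ 15.037.
V ≈ 6.86 × 15.037 ≈ 103.2 kt.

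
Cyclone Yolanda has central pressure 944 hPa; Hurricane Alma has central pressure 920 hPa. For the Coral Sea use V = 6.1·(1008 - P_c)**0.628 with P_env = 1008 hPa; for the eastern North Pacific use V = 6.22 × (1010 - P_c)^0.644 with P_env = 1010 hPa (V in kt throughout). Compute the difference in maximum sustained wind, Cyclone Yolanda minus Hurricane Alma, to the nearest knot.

Cyclone Yolanda: ΔP = 64; V ≈ 6.1 × 64^0.628 ≈ 83.10 kt.
Hurricane Alma: ΔP = 90; V ≈ 6.22 × 90^0.644 ≈ 112.80 kt.
Difference ≈ 83.10 − 112.80 = -29.70 → -30 kt.

-30 kt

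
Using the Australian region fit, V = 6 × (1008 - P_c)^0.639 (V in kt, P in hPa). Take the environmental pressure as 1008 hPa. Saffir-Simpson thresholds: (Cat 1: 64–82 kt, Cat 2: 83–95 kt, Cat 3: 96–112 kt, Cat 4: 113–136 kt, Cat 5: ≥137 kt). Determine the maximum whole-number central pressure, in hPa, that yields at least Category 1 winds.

Category 1 begins at V = 64 kt.
Required ΔP = (64/6)^(1/0.639) = 10.667^1.565 ≈ 40.63 hPa.
P_c ≤ 1008 − 40.63 = 967.37, so the highest integer P_c is 967 hPa.

967 hPa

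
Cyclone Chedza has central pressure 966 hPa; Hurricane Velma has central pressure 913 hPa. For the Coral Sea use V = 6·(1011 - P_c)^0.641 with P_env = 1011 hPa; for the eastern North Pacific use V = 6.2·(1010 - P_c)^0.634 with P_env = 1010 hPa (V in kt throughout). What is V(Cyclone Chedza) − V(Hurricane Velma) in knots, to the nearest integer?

-44 kt

Cyclone Chedza: ΔP = 45; V ≈ 6 × 45^0.641 ≈ 68.84 kt.
Hurricane Velma: ΔP = 97; V ≈ 6.2 × 97^0.634 ≈ 112.72 kt.
Difference ≈ 68.84 − 112.72 = -43.88 → -44 kt.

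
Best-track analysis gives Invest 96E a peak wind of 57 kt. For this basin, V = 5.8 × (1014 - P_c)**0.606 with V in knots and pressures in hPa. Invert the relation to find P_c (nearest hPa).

971 hPa

ΔP = (V / 5.8)^(1/0.606) = (57/5.8)^1.650.
57/5.8 = 9.828; 9.828^1.650 ≈ 43.42 hPa.
P_c = 1014 − 43.42 = 970.58 ≈ 971 hPa.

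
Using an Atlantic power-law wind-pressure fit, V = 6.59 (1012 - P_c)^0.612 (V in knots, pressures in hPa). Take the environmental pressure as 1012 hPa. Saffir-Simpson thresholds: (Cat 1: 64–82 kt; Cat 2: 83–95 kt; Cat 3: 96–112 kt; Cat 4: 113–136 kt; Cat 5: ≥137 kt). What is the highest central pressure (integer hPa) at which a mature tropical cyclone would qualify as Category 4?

908 hPa

Category 4 begins at V = 113 kt.
Required ΔP = (113/6.59)^(1/0.612) = 17.147^1.634 ≈ 103.91 hPa.
P_c ≤ 1012 − 103.91 = 908.09, so the highest integer P_c is 908 hPa.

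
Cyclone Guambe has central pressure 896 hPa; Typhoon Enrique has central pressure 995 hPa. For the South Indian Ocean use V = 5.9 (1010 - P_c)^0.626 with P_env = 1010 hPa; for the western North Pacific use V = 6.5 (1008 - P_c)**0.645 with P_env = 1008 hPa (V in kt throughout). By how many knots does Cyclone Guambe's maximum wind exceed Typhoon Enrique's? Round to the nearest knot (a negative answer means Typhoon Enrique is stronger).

Cyclone Guambe: ΔP = 114; V ≈ 5.9 × 114^0.626 ≈ 114.41 kt.
Typhoon Enrique: ΔP = 13; V ≈ 6.5 × 13^0.645 ≈ 33.99 kt.
Difference ≈ 114.41 − 33.99 = 80.42 → 80 kt.

80 kt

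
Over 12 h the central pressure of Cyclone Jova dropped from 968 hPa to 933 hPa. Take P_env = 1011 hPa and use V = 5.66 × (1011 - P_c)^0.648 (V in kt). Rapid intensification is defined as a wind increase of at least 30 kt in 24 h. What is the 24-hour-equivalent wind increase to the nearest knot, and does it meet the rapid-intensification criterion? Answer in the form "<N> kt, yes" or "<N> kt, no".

V₁: ΔP = 43, V ≈ 5.66 × 43^0.648 ≈ 64.76 kt.
V₂: ΔP = 78, V ≈ 5.66 × 78^0.648 ≈ 95.26 kt.
ΔV over 12 h = 30.50 kt → 24 h equivalent = 30.50 × 24/12 ≈ 61.00 kt.
61 kt ≥ 30 kt ⇒ rapid intensification.

61 kt, yes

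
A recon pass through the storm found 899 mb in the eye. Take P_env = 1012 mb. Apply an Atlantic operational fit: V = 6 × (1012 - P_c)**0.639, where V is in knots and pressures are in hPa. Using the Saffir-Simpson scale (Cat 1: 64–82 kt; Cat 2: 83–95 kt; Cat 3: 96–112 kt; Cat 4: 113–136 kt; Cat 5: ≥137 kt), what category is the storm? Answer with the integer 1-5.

ΔP = 1012 − 899 = 113 mb.
V ≈ 6 × 113^0.639 = 6 × 20.51 ≈ 123 kt.
123 kt falls in the Category 4 band.

4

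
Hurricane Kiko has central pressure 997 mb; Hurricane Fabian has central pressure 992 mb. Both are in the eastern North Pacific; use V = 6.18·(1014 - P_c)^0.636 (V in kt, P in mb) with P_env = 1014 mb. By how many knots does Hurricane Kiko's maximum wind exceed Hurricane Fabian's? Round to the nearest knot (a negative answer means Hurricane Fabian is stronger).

Hurricane Kiko: ΔP = 17; V ≈ 6.18 × 17^0.636 ≈ 37.46 kt.
Hurricane Fabian: ΔP = 22; V ≈ 6.18 × 22^0.636 ≈ 44.13 kt.
Difference ≈ 37.46 − 44.13 = -6.67 → -7 kt.

-7 kt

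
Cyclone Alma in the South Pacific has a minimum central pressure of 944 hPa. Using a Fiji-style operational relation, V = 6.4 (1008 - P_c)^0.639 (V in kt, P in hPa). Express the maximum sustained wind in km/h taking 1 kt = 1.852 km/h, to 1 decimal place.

ΔP = 1008 − 944 = 64 hPa.
V ≈ 6.4 × 64^0.639 = 6.4 × 14.261 ≈ 91.270 kt.
91.270 × 1.852 ≈ 169.03 km/h → 169.0 km/h.

169.0 km/h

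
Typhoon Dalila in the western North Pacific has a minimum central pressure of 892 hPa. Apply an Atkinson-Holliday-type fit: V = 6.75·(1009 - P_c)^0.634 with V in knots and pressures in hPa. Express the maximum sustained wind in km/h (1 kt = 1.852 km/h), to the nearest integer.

256 km/h

ΔP = 1009 − 892 = 117 hPa.
V ≈ 6.75 × 117^0.634 = 6.75 × 20.475 ≈ 138.208 kt.
138.208 × 1.852 ≈ 255.96 km/h → 256 km/h.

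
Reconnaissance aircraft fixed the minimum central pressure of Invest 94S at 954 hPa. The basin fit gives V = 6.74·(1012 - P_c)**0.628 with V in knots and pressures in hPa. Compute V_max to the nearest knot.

86 kt

ΔP = 1012 − 954 = 58 hPa.
58^0.628 ≈ 12.807.
V ≈ 6.74 × 12.807 ≈ 86.3 kt.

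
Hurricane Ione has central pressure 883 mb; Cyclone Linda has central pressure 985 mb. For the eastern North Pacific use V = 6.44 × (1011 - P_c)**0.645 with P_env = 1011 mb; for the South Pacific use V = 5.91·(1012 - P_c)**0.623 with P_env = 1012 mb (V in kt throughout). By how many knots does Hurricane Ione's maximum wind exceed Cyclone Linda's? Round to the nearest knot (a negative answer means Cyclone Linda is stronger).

Hurricane Ione: ΔP = 128; V ≈ 6.44 × 128^0.645 ≈ 147.24 kt.
Cyclone Linda: ΔP = 27; V ≈ 5.91 × 27^0.623 ≈ 46.06 kt.
Difference ≈ 147.24 − 46.06 = 101.18 → 101 kt.

101 kt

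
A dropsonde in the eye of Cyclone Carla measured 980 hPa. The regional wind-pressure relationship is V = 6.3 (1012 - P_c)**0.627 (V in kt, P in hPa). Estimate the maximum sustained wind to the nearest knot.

ΔP = 1012 − 980 = 32 hPa.
32^0.627 ≈ 8.785.
V ≈ 6.3 × 8.785 ≈ 55.3 kt.

55 kt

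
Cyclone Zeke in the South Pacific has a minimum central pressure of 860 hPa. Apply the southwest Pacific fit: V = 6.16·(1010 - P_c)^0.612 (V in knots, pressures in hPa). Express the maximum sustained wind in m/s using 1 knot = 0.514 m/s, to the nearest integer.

68 m/s

ΔP = 1010 − 860 = 150 hPa.
V ≈ 6.16 × 150^0.612 = 6.16 × 21.467 ≈ 132.236 kt.
132.236 × 0.514 ≈ 67.97 m/s → 68 m/s.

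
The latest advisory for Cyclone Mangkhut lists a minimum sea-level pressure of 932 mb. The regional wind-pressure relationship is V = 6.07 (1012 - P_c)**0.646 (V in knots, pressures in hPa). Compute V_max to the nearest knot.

ΔP = 1012 − 932 = 80 mb.
80^0.646 ≈ 16.959.
V ≈ 6.07 × 16.959 ≈ 102.9 kt.

103 kt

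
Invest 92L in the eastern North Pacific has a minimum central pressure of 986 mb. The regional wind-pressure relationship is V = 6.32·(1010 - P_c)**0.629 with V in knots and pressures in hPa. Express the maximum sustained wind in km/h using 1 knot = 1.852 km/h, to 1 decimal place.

ΔP = 1010 − 986 = 24 mb.
V ≈ 6.32 × 24^0.629 = 6.32 × 7.382 ≈ 46.652 kt.
46.652 × 1.852 ≈ 86.40 km/h → 86.4 km/h.

86.4 km/h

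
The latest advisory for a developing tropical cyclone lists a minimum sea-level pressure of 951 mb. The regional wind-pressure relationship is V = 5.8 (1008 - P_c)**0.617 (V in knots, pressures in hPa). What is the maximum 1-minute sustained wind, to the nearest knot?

ΔP = 1008 − 951 = 57 mb.
57^0.617 ≈ 12.116.
V ≈ 5.8 × 12.116 ≈ 70.3 kt.

70 kt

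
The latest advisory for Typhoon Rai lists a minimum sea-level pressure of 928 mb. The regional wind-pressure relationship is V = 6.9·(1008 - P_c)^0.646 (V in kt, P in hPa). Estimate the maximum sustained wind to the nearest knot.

ΔP = 1008 − 928 = 80 mb.
80^0.646 ≈ 16.959.
V ≈ 6.9 × 16.959 ≈ 117.0 kt.

117 kt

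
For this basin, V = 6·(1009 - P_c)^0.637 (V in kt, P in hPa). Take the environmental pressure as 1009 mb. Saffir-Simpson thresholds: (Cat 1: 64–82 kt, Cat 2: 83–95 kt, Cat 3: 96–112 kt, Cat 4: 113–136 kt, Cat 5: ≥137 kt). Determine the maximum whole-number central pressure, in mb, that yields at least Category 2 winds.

947 mb

Category 2 begins at V = 83 kt.
Required ΔP = (83/6)^(1/0.637) = 13.833^1.570 ≈ 61.82 mb.
P_c ≤ 1009 − 61.82 = 947.18, so the highest integer P_c is 947 mb.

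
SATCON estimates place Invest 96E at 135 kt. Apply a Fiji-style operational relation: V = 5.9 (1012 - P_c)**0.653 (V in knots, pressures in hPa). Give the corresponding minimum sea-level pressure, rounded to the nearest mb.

891 mb

ΔP = (V / 5.9)^(1/0.653) = (135/5.9)^1.531.
135/5.9 = 22.881; 22.881^1.531 ≈ 120.75 mb.
P_c = 1012 − 120.75 = 891.25 ≈ 891 mb.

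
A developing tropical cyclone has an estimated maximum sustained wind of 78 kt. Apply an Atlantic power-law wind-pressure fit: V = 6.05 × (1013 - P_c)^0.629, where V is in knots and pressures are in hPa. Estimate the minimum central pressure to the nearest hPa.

955 hPa

ΔP = (V / 6.05)^(1/0.629) = (78/6.05)^1.590.
78/6.05 = 12.893; 12.893^1.590 ≈ 58.24 hPa.
P_c = 1013 − 58.24 = 954.76 ≈ 955 hPa.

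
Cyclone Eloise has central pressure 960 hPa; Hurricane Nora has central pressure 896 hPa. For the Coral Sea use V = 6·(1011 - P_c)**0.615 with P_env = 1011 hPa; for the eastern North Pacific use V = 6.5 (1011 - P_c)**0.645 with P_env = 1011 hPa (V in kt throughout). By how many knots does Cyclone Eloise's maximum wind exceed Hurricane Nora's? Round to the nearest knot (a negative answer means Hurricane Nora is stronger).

Cyclone Eloise: ΔP = 51; V ≈ 6 × 51^0.615 ≈ 67.35 kt.
Hurricane Nora: ΔP = 115; V ≈ 6.5 × 115^0.645 ≈ 138.70 kt.
Difference ≈ 67.35 − 138.70 = -71.35 → -71 kt.

-71 kt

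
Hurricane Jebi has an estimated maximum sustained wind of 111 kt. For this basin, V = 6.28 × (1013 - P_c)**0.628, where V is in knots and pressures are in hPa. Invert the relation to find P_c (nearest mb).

ΔP = (V / 6.28)^(1/0.628) = (111/6.28)^1.592.
111/6.28 = 17.675; 17.675^1.592 ≈ 96.88 mb.
P_c = 1013 − 96.88 = 916.12 ≈ 916 mb.

916 mb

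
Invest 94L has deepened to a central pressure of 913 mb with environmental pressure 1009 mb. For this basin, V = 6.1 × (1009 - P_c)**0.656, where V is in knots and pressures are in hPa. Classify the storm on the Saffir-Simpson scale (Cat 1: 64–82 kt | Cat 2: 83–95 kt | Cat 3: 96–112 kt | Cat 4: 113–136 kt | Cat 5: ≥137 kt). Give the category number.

4

ΔP = 1009 − 913 = 96 mb.
V ≈ 6.1 × 96^0.656 = 6.1 × 19.97 ≈ 122 kt.
122 kt falls in the Category 4 band.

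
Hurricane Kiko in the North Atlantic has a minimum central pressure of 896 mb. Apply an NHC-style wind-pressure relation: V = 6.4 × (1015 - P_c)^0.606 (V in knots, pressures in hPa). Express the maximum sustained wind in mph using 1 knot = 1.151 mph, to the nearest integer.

133 mph

ΔP = 1015 − 896 = 119 mb.
V ≈ 6.4 × 119^0.606 = 6.4 × 18.104 ≈ 115.867 kt.
115.867 × 1.151 ≈ 133.36 mph → 133 mph.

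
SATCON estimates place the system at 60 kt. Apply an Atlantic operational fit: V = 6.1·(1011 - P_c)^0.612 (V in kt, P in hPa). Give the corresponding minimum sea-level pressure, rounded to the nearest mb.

ΔP = (V / 6.1)^(1/0.612) = (60/6.1)^1.634.
60/6.1 = 9.836; 9.836^1.634 ≈ 41.90 mb.
P_c = 1011 − 41.90 = 969.10 ≈ 969 mb.

969 mb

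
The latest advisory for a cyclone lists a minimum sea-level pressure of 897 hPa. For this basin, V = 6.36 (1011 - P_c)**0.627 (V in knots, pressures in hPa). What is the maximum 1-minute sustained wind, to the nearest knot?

124 kt

ΔP = 1011 − 897 = 114 hPa.
114^0.627 ≈ 19.484.
V ≈ 6.36 × 19.484 ≈ 123.9 kt.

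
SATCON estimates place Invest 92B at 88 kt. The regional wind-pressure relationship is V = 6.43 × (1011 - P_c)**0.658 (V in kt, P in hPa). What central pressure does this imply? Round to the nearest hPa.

958 hPa

ΔP = (V / 6.43)^(1/0.658) = (88/6.43)^1.520.
88/6.43 = 13.686; 13.686^1.520 ≈ 53.32 hPa.
P_c = 1011 − 53.32 = 957.68 ≈ 958 hPa.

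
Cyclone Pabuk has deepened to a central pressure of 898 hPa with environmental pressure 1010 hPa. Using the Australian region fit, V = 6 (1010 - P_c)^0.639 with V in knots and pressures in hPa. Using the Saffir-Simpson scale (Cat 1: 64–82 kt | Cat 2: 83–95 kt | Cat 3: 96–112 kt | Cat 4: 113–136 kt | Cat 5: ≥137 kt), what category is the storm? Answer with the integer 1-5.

ΔP = 1010 − 898 = 112 hPa.
V ≈ 6 × 112^0.639 = 6 × 20.39 ≈ 122 kt.
122 kt falls in the Category 4 band.

4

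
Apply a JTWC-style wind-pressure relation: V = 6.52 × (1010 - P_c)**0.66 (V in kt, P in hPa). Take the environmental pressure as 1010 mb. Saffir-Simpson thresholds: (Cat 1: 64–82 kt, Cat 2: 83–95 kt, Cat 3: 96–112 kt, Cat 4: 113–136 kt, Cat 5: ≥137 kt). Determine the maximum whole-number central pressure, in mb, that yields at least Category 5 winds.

909 mb

Category 5 begins at V = 137 kt.
Required ΔP = (137/6.52)^(1/0.66) = 21.012^1.515 ≈ 100.87 mb.
P_c ≤ 1010 − 100.87 = 909.13, so the highest integer P_c is 909 mb.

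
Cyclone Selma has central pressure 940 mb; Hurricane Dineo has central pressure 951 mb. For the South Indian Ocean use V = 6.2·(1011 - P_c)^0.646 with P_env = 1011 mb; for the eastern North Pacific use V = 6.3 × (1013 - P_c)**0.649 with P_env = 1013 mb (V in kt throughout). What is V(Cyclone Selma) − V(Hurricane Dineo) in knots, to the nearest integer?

6 kt

Cyclone Selma: ΔP = 71; V ≈ 6.2 × 71^0.646 ≈ 97.34 kt.
Hurricane Dineo: ΔP = 62; V ≈ 6.3 × 62^0.649 ≈ 91.75 kt.
Difference ≈ 97.34 − 91.75 = 5.59 → 6 kt.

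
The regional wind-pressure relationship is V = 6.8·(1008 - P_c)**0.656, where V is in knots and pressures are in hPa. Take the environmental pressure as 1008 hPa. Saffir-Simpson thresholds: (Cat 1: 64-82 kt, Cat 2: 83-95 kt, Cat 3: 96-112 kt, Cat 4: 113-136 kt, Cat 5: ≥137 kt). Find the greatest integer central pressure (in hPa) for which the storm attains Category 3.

951 hPa

Category 3 begins at V = 96 kt.
Required ΔP = (96/6.8)^(1/0.656) = 14.118^1.524 ≈ 56.58 hPa.
P_c ≤ 1008 − 56.58 = 951.42, so the highest integer P_c is 951 hPa.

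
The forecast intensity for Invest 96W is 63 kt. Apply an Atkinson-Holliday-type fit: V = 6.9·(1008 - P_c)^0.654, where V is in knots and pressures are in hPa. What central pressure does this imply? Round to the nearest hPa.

979 hPa

ΔP = (V / 6.9)^(1/0.654) = (63/6.9)^1.529.
63/6.9 = 9.130; 9.130^1.529 ≈ 29.42 hPa.
P_c = 1008 − 29.42 = 978.58 ≈ 979 hPa.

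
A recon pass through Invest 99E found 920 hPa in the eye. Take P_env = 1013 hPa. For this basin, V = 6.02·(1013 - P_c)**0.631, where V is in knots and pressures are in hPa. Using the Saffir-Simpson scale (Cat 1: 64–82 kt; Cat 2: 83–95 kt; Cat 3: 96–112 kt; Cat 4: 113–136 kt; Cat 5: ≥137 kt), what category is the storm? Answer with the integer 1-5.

ΔP = 1013 − 920 = 93 hPa.
V ≈ 6.02 × 93^0.631 = 6.02 × 17.46 ≈ 105 kt.
105 kt falls in the Category 3 band.

3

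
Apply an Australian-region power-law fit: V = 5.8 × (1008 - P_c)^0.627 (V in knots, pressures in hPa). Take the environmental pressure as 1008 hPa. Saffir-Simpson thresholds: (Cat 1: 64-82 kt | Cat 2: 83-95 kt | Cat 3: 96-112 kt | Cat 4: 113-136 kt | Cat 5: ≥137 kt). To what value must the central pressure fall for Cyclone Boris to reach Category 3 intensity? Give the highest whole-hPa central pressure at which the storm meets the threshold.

920 hPa

Category 3 begins at V = 96 kt.
Required ΔP = (96/5.8)^(1/0.627) = 16.552^1.595 ≈ 87.89 hPa.
P_c ≤ 1008 − 87.89 = 920.11, so the highest integer P_c is 920 hPa.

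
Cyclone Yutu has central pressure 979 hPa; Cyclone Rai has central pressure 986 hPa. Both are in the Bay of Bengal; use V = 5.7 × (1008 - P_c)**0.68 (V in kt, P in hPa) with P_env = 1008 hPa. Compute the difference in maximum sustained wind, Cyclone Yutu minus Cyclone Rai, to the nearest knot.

Cyclone Yutu: ΔP = 29; V ≈ 5.7 × 29^0.68 ≈ 56.27 kt.
Cyclone Rai: ΔP = 22; V ≈ 5.7 × 22^0.68 ≈ 46.64 kt.
Difference ≈ 56.27 − 46.64 = 9.63 → 10 kt.

10 kt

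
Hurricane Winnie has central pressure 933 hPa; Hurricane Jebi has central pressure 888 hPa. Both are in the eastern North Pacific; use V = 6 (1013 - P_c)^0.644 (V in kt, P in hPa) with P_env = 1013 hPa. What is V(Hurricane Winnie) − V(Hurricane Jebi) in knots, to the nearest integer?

Hurricane Winnie: ΔP = 80; V ≈ 6 × 80^0.644 ≈ 100.87 kt.
Hurricane Jebi: ΔP = 125; V ≈ 6 × 125^0.644 ≈ 134.45 kt.
Difference ≈ 100.87 − 134.45 = -33.58 → -34 kt.

-34 kt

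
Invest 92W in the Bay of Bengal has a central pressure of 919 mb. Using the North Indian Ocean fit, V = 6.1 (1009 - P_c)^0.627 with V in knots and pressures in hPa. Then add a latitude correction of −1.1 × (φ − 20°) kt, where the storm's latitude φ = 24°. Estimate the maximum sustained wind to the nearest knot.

ΔP = 1009 − 919 = 90 mb.
90^0.627 ≈ 16.800.
V ≈ 6.1 × 16.800 ≈ 102.5 kt.
Latitude correction: −1.1 × (24 − 20) = -4.4 kt.
Corrected V ≈ 98.1 kt → 98 kt.

98 kt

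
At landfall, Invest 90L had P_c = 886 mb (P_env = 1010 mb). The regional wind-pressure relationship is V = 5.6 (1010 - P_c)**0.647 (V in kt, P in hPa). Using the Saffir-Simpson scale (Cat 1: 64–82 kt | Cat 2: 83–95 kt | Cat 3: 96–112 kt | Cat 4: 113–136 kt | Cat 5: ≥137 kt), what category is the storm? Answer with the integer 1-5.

4

ΔP = 1010 − 886 = 124 mb.
V ≈ 5.6 × 124^0.647 = 5.6 × 22.62 ≈ 127 kt.
127 kt falls in the Category 4 band.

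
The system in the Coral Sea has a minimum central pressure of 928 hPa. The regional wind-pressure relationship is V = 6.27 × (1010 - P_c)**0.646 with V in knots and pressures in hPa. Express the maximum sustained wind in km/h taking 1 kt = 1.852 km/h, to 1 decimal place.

200.1 km/h

ΔP = 1010 − 928 = 82 hPa.
V ≈ 6.27 × 82^0.646 = 6.27 × 17.232 ≈ 108.042 kt.
108.042 × 1.852 ≈ 200.09 km/h → 200.1 km/h.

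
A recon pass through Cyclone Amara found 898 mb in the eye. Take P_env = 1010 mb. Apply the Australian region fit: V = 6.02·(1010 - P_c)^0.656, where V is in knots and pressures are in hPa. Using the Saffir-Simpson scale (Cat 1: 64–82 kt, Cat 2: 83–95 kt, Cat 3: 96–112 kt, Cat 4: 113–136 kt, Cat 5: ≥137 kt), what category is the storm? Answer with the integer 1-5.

ΔP = 1010 − 898 = 112 mb.
V ≈ 6.02 × 112^0.656 = 6.02 × 22.09 ≈ 133 kt.
133 kt falls in the Category 4 band.

4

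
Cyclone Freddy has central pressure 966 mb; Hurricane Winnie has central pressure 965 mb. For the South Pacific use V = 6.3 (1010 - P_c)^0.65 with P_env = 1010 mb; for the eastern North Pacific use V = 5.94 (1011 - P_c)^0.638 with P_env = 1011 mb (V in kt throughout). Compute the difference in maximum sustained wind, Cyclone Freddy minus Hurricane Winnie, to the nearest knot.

5 kt

Cyclone Freddy: ΔP = 44; V ≈ 6.3 × 44^0.65 ≈ 73.72 kt.
Hurricane Winnie: ΔP = 46; V ≈ 5.94 × 46^0.638 ≈ 68.33 kt.
Difference ≈ 73.72 − 68.33 = 5.39 → 5 kt.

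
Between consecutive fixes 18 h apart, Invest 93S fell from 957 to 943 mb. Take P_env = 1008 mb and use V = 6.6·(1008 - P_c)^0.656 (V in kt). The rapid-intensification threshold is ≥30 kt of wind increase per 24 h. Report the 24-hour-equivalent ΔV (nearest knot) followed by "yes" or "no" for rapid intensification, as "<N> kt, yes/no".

20 kt, no

V₁: ΔP = 51, V ≈ 6.6 × 51^0.656 ≈ 87.04 kt.
V₂: ΔP = 65, V ≈ 6.6 × 65^0.656 ≈ 102.05 kt.
ΔV over 18 h = 15.01 kt → 24 h equivalent = 15.01 × 24/18 ≈ 20.01 kt.
20 kt < 30 kt ⇒ not rapid intensification.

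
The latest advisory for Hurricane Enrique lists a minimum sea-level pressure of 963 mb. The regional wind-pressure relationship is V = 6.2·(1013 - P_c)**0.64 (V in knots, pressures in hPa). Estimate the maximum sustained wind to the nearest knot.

76 kt

ΔP = 1013 − 963 = 50 mb.
50^0.64 ≈ 12.228.
V ≈ 6.2 × 12.228 ≈ 75.8 kt.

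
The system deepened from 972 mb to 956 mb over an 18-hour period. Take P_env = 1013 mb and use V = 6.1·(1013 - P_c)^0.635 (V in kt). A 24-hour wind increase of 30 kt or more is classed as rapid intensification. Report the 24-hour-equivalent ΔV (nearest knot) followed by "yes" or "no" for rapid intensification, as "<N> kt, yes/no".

V₁: ΔP = 41, V ≈ 6.1 × 41^0.635 ≈ 64.48 kt.
V₂: ΔP = 57, V ≈ 6.1 × 57^0.635 ≈ 79.49 kt.
ΔV over 18 h = 15.01 kt → 24 h equivalent = 15.01 × 24/18 ≈ 20.01 kt.
20 kt < 30 kt ⇒ not rapid intensification.

20 kt, no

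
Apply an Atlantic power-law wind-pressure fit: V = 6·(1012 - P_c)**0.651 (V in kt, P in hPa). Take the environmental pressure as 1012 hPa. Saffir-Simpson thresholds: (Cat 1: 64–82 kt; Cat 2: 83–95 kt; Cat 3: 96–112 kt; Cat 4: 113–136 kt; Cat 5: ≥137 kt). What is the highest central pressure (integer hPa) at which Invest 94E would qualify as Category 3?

941 hPa

Category 3 begins at V = 96 kt.
Required ΔP = (96/6)^(1/0.651) = 16.000^1.536 ≈ 70.74 hPa.
P_c ≤ 1012 − 70.74 = 941.26, so the highest integer P_c is 941 hPa.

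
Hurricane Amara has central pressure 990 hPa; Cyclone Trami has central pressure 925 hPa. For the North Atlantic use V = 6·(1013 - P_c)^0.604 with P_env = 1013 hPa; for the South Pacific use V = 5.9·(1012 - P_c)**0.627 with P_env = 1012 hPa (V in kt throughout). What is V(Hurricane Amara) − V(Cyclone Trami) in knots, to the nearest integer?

-57 kt

Hurricane Amara: ΔP = 23; V ≈ 6 × 23^0.604 ≈ 39.87 kt.
Cyclone Trami: ΔP = 87; V ≈ 5.9 × 87^0.627 ≈ 97.04 kt.
Difference ≈ 39.87 − 97.04 = -57.17 → -57 kt.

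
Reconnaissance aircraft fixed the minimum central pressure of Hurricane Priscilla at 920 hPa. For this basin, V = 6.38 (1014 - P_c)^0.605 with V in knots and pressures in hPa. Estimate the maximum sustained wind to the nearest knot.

100 kt

ΔP = 1014 − 920 = 94 hPa.
94^0.605 ≈ 15.622.
V ≈ 6.38 × 15.622 ≈ 99.7 kt.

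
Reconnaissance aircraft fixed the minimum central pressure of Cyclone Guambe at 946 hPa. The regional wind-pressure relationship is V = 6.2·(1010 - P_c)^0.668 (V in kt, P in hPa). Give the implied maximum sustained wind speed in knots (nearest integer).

100 kt

ΔP = 1010 − 946 = 64 hPa.
64^0.668 ≈ 16.089.
V ≈ 6.2 × 16.089 ≈ 99.8 kt.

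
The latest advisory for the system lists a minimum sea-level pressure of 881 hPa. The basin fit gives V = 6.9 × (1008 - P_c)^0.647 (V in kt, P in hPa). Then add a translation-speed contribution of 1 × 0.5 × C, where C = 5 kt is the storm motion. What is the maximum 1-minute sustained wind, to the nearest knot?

ΔP = 1008 − 881 = 127 hPa.
127^0.647 ≈ 22.970.
V ≈ 6.9 × 22.970 ≈ 158.5 kt.
Translation term: 1 × 0.5 × 5 = 2.5 kt.
Corrected V ≈ 161 kt → 161 kt.

161 kt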